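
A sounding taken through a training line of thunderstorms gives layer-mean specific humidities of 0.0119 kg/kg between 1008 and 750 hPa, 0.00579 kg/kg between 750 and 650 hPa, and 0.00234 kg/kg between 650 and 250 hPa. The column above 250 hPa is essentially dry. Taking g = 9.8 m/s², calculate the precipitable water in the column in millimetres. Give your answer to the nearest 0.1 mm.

PW ≈ 46.8 mm

Precipitable water is the column-integrated vapour mass per unit area: PW = (1/g) Σ q̄ Δp, with q in kg/kg and Δp in Pa (1 kg/m² of water = 1 mm).
Layer 1008–750 hPa: Δp = 258 hPa = 25800 Pa, q̄ = 0.0119 kg/kg → 0.0119 × 25800 / 9.8 = 31.33 mm
Layer 750–650 hPa: Δp = 100 hPa = 10000 Pa, q̄ = 0.00579 kg/kg → 0.00579 × 10000 / 9.8 = 5.91 mm
Layer 650–250 hPa: Δp = 400 hPa = 40000 Pa, q̄ = 0.00234 kg/kg → 0.00234 × 40000 / 9.8 = 9.55 mm
PW = 31.33 + 5.91 + 9.55 = 46.79 ≈ 46.8 mm.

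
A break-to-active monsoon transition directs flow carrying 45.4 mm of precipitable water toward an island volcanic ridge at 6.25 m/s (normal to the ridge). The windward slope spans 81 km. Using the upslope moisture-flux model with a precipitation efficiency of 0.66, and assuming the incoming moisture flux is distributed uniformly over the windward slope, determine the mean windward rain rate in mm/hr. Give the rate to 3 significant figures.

R ≈ 8.32 mm/hr

Incoming column moisture flux per unit ridge length: F = V × PW = 6.25 × 45.4 = 283.75 mm·m/s.
Spread over the 81 km slope with efficiency ε = 0.66: R = ε·F/W = 0.66 × 283.75 / 81000 m = 2.312e-03 mm/s.
R = 2.312e-03 × 3600 = 8.32 mm/hr.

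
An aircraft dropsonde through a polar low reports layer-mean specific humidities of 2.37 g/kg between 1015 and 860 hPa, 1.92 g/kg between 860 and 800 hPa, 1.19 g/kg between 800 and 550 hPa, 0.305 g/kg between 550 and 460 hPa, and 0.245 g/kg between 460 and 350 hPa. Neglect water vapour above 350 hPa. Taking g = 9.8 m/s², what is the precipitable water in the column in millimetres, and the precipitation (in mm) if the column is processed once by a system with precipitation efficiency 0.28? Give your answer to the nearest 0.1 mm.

PW ≈ 8.5 mm; precipitation ≈ 2.4 mm

Precipitable water is the column-integrated vapour mass per unit area: PW = (1/g) Σ q̄ Δp, with q in kg/kg and Δp in Pa (1 kg/m² of water = 1 mm).
Layer 1015–860 hPa: Δp = 155 hPa = 15500 Pa, q̄ = 0.00237 kg/kg → 0.00237 × 15500 / 9.8 = 3.75 mm
Layer 860–800 hPa: Δp = 60 hPa = 6000 Pa, q̄ = 0.00192 kg/kg → 0.00192 × 6000 / 9.8 = 1.18 mm
Layer 800–550 hPa: Δp = 250 hPa = 25000 Pa, q̄ = 0.00119 kg/kg → 0.00119 × 25000 / 9.8 = 3.04 mm
Layer 550–460 hPa: Δp = 90 hPa = 9000 Pa, q̄ = 0.000305 kg/kg → 0.000305 × 9000 / 9.8 = 0.28 mm
Layer 460–350 hPa: Δp = 110 hPa = 11000 Pa, q̄ = 0.000245 kg/kg → 0.000245 × 11000 / 9.8 = 0.27 mm
PW = 3.75 + 1.18 + 3.04 + 0.28 + 0.27 = 8.52 ≈ 8.5 mm.
Precipitation = ε × PW = 0.28 × 8.5 = 2.4 mm.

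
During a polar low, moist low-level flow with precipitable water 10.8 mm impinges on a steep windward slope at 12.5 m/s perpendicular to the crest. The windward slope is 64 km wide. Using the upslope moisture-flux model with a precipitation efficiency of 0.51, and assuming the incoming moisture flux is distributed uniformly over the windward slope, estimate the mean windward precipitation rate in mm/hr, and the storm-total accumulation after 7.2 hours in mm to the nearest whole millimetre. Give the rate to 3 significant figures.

Incoming column moisture flux per unit ridge length: F = V × PW = 12.5 × 10.8 = 135 mm·m/s.
Spread over the 64 km slope with efficiency ε = 0.51: R = ε·F/W = 0.51 × 135 / 64000 m = 1.076e-03 mm/s.
R = 1.076e-03 × 3600 = 3.87 mm/hr.
Over 7.2 h: total = 3.87 × 7.2 = 27.864 ≈ 28 mm.

R ≈ 3.87 mm/hr; total ≈ 28 mm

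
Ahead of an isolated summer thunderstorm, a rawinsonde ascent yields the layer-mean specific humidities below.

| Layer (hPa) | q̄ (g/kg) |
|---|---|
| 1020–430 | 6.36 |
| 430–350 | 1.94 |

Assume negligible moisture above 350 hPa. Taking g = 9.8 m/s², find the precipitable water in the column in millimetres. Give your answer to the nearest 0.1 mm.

Precipitable water is the column-integrated vapour mass per unit area: PW = (1/g) Σ q̄ Δp, with q in kg/kg and Δp in Pa (1 kg/m² of water = 1 mm).
Layer 1020–430 hPa: Δp = 590 hPa = 59000 Pa, q̄ = 0.00636 kg/kg → 0.00636 × 59000 / 9.8 = 38.29 mm
Layer 430–350 hPa: Δp = 80 hPa = 8000 Pa, q̄ = 0.00194 kg/kg → 0.00194 × 8000 / 9.8 = 1.58 mm
PW = 38.29 + 1.58 = 39.87 ≈ 39.9 mm.

PW ≈ 39.9 mm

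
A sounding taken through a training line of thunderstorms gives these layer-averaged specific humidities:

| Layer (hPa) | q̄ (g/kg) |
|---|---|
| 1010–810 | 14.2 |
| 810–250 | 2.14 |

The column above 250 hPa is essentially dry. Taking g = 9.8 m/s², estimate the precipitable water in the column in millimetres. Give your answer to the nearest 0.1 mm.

Precipitable water is the column-integrated vapour mass per unit area: PW = (1/g) Σ q̄ Δp, with q in kg/kg and Δp in Pa (1 kg/m² of water = 1 mm).
Layer 1010–810 hPa: Δp = 200 hPa = 20000 Pa, q̄ = 0.0142 kg/kg → 0.0142 × 20000 / 9.8 = 28.98 mm
Layer 810–250 hPa: Δp = 560 hPa = 56000 Pa, q̄ = 0.00214 kg/kg → 0.00214 × 56000 / 9.8 = 12.23 mm
PW = 28.98 + 12.23 = 41.21 ≈ 41.2 mm.

PW ≈ 41.2 mm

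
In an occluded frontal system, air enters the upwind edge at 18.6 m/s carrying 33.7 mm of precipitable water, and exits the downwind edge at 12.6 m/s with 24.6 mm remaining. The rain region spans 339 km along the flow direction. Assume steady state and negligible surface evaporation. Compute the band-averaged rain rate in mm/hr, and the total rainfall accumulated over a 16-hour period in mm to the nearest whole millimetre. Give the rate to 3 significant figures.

R ≈ 3.36 mm/hr; total ≈ 54 mm

Column moisture flux per unit crosswind length is F = V × PW.
Inflow: F_in = 18.6 × 33.7 = 626.82 mm·m/s
Outflow: F_out = 12.6 × 24.6 = 309.96 mm·m/s
Steady-state rate R = (F_in − F_out)/L = (626.82 − 309.96) / 339000 m = 9.347e-04 mm/s.
R = 9.347e-04 × 3600 = 3.36 mm/hr.
Over 16 h: total = 3.36 × 16 = 53.76 ≈ 54 mm.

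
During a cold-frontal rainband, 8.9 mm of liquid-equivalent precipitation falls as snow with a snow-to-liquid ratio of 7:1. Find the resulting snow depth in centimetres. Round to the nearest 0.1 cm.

Snow depth = liquid × ratio = 8.9 mm × 7 = 62.3 mm = 6.2 cm.

snow depth ≈ 6.2 cm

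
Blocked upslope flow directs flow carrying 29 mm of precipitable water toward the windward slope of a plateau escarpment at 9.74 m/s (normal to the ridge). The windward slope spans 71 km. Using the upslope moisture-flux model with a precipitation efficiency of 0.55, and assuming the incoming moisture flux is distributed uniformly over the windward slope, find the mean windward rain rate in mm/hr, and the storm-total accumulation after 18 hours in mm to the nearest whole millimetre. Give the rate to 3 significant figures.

R ≈ 7.88 mm/hr; total ≈ 142 mm

Incoming column moisture flux per unit ridge length: F = V × PW = 9.74 × 29 = 282.46 mm·m/s.
Spread over the 71 km slope with efficiency ε = 0.55: R = ε·F/W = 0.55 × 282.46 / 71000 m = 2.188e-03 mm/s.
R = 2.188e-03 × 3600 = 7.88 mm/hr.
Over 18 h: total = 7.88 × 18 = 141.84 ≈ 142 mm.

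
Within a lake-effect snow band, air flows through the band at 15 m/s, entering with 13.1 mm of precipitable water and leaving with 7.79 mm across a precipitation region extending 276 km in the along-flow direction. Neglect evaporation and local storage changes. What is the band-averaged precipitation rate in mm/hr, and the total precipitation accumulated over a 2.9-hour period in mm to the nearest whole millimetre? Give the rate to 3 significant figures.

Column moisture flux per unit crosswind length is F = V × PW.
Inflow: F_in = 15 × 13.1 = 196.5 mm·m/s
Outflow: F_out = 15 × 7.79 = 116.85 mm·m/s
Steady-state rate R = (F_in − F_out)/L = (196.5 − 116.85) / 276000 m = 2.886e-04 mm/s.
R = 2.886e-04 × 3600 = 1.04 mm/hr.
Over 2.9 h: total = 1.04 × 2.9 = 3.016 ≈ 3 mm.

R ≈ 1.04 mm/hr; total ≈ 3 mm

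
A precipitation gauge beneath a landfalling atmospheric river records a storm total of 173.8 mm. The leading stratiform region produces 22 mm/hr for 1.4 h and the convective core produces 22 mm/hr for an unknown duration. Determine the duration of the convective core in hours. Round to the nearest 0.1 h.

duration ≈ 6.5 h

Known phases: 22 × 1.4 = 30.8 mm.
Remaining depth = 173.8 − 30.8 = 143 mm.
Duration = 143 / 22 = 6.5 h.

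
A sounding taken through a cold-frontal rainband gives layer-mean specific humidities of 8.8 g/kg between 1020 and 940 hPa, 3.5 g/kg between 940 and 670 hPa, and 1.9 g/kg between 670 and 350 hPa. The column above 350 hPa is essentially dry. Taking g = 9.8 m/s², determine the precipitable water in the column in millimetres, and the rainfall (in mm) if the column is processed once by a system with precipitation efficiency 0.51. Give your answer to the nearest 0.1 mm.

PW ≈ 23.0 mm; rainfall ≈ 11.7 mm

Precipitable water is the column-integrated vapour mass per unit area: PW = (1/g) Σ q̄ Δp, with q in kg/kg and Δp in Pa (1 kg/m² of water = 1 mm).
Layer 1020–940 hPa: Δp = 80 hPa = 8000 Pa, q̄ = 0.0088 kg/kg → 0.0088 × 8000 / 9.8 = 7.18 mm
Layer 940–670 hPa: Δp = 270 hPa = 27000 Pa, q̄ = 0.0035 kg/kg → 0.0035 × 27000 / 9.8 = 9.64 mm
Layer 670–350 hPa: Δp = 320 hPa = 32000 Pa, q̄ = 0.0019 kg/kg → 0.0019 × 32000 / 9.8 = 6.20 mm
PW = 7.18 + 9.64 + 6.20 = 23.02 ≈ 23.0 mm.
Rainfall = ε × PW = 0.51 × 23.0 = 11.7 mm.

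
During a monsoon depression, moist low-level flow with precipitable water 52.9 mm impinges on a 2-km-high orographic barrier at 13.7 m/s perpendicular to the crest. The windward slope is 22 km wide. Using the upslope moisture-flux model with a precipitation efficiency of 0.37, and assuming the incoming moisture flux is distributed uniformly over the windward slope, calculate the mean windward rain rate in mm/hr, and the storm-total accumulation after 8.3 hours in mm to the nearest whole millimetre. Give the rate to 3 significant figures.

Incoming column moisture flux per unit ridge length: F = V × PW = 13.7 × 52.9 = 724.73 mm·m/s.
Spread over the 22 km slope with efficiency ε = 0.37: R = ε·F/W = 0.37 × 724.73 / 22000 m = 1.219e-02 mm/s.
R = 1.219e-02 × 3600 = 43.9 mm/hr.
Over 8.3 h: total = 43.9 × 8.3 = 364.37 ≈ 364 mm.

R ≈ 43.9 mm/hr; total ≈ 364 mm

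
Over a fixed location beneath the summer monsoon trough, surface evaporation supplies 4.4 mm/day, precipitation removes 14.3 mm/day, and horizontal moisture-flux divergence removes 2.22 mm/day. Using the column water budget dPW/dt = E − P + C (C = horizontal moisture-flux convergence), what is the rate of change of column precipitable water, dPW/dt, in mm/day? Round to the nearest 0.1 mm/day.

dPW/dt ≈ -12.1 mm/day

dPW/dt = E − P + C = 4.4 − 14.3 + (-2.22) = -12.1 mm/day.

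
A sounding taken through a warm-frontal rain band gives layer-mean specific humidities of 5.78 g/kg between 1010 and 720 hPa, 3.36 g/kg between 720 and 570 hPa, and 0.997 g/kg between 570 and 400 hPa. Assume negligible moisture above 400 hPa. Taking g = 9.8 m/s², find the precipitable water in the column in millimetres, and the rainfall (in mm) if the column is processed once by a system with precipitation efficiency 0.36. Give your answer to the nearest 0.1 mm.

PW ≈ 24.0 mm; rainfall ≈ 8.6 mm

Precipitable water is the column-integrated vapour mass per unit area: PW = (1/g) Σ q̄ Δp, with q in kg/kg and Δp in Pa (1 kg/m² of water = 1 mm).
Layer 1010–720 hPa: Δp = 290 hPa = 29000 Pa, q̄ = 0.00578 kg/kg → 0.00578 × 29000 / 9.8 = 17.10 mm
Layer 720–570 hPa: Δp = 150 hPa = 15000 Pa, q̄ = 0.00336 kg/kg → 0.00336 × 15000 / 9.8 = 5.14 mm
Layer 570–400 hPa: Δp = 170 hPa = 17000 Pa, q̄ = 0.000997 kg/kg → 0.000997 × 17000 / 9.8 = 1.73 mm
PW = 17.10 + 5.14 + 1.73 = 23.97 ≈ 24.0 mm.
Rainfall = ε × PW = 0.36 × 24.0 = 8.6 mm.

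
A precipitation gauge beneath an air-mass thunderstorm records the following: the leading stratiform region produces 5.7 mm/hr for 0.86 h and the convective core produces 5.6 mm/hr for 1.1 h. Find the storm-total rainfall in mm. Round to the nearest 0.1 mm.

Total = Σ Rᵢ Δtᵢ = 5.7 × 0.86 + 5.6 × 1.1
      = 4.902 + 6.16 = 11.1 mm.

total ≈ 11.1 mm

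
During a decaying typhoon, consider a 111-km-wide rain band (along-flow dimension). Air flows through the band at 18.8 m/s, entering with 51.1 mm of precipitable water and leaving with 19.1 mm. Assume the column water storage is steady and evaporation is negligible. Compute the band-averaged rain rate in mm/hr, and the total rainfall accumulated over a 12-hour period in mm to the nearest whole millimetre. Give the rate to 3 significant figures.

Column moisture flux per unit crosswind length is F = V × PW.
Inflow: F_in = 18.8 × 51.1 = 960.68 mm·m/s
Outflow: F_out = 18.8 × 19.1 = 359.08 mm·m/s
Steady-state rate R = (F_in − F_out)/L = (960.68 − 359.08) / 111000 m = 5.420e-03 mm/s.
R = 5.420e-03 × 3600 = 19.5 mm/hr.
Over 12 h: total = 19.5 × 12 = 234 mm.

R ≈ 19.5 mm/hr; total ≈ 234 mm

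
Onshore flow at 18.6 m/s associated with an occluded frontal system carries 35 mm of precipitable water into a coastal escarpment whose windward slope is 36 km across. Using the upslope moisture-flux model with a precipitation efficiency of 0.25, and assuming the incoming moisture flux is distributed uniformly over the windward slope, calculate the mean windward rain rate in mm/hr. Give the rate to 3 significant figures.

R ≈ 16.3 mm/hr

Incoming column moisture flux per unit ridge length: F = V × PW = 18.6 × 35 = 651 mm·m/s.
Spread over the 36 km slope with efficiency ε = 0.25: R = ε·F/W = 0.25 × 651 / 36000 m = 4.521e-03 mm/s.
R = 4.521e-03 × 3600 = 16.3 mm/hr.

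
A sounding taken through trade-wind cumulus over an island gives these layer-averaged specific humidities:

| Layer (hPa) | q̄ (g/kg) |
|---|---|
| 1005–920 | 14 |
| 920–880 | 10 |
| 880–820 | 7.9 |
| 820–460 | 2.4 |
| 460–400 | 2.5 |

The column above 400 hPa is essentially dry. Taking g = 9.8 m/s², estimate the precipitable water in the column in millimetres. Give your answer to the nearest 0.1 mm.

PW ≈ 31.4 mm

Precipitable water is the column-integrated vapour mass per unit area: PW = (1/g) Σ q̄ Δp, with q in kg/kg and Δp in Pa (1 kg/m² of water = 1 mm).
Layer 1005–920 hPa: Δp = 85 hPa = 8500 Pa, q̄ = 0.014 kg/kg → 0.014 × 8500 / 9.8 = 12.14 mm
Layer 920–880 hPa: Δp = 40 hPa = 4000 Pa, q̄ = 0.01 kg/kg → 0.01 × 4000 / 9.8 = 4.08 mm
Layer 880–820 hPa: Δp = 60 hPa = 6000 Pa, q̄ = 0.0079 kg/kg → 0.0079 × 6000 / 9.8 = 4.84 mm
Layer 820–460 hPa: Δp = 360 hPa = 36000 Pa, q̄ = 0.0024 kg/kg → 0.0024 × 36000 / 9.8 = 8.82 mm
Layer 460–400 hPa: Δp = 60 hPa = 6000 Pa, q̄ = 0.0025 kg/kg → 0.0025 × 6000 / 9.8 = 1.53 mm
PW = 12.14 + 4.08 + 4.84 + 8.82 + 1.53 = 31.41 ≈ 31.4 mm.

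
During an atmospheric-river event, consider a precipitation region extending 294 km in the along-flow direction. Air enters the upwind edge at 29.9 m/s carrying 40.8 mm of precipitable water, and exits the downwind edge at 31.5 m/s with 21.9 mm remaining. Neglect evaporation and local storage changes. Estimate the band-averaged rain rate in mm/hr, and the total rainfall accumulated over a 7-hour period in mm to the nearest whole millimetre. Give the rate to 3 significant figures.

R ≈ 6.49 mm/hr; total ≈ 45 mm

Column moisture flux per unit crosswind length is F = V × PW.
Inflow: F_in = 29.9 × 40.8 = 1219.92 mm·m/s
Outflow: F_out = 31.5 × 21.9 = 689.85 mm·m/s
Steady-state rate R = (F_in − F_out)/L = (1219.92 − 689.85) / 294000 m = 1.803e-03 mm/s.
R = 1.803e-03 × 3600 = 6.49 mm/hr.
Over 7 h: total = 6.49 × 7 = 45.43 ≈ 45 mm.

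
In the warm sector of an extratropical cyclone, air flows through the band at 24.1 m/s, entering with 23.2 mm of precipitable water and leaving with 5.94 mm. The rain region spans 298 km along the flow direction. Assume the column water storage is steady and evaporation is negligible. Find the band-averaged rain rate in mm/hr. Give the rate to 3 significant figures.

Column moisture flux per unit crosswind length is F = V × PW.
Inflow: F_in = 24.1 × 23.2 = 559.12 mm·m/s
Outflow: F_out = 24.1 × 5.94 = 143.154 mm·m/s
Steady-state rate R = (F_in − F_out)/L = (559.12 − 143.154) / 298000 m = 1.396e-03 mm/s.
R = 1.396e-03 × 3600 = 5.03 mm/hr.

R ≈ 5.03 mm/hr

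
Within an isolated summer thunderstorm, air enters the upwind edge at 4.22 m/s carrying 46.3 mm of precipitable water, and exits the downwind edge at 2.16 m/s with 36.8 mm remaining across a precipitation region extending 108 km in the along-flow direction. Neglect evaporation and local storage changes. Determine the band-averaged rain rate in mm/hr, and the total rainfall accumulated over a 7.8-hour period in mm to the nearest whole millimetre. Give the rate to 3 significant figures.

R ≈ 3.86 mm/hr; total ≈ 30 mm

Column moisture flux per unit crosswind length is F = V × PW.
Inflow: F_in = 4.22 × 46.3 = 195.386 mm·m/s
Outflow: F_out = 2.16 × 36.8 = 79.488 mm·m/s
Steady-state rate R = (F_in − F_out)/L = (195.386 − 79.488) / 108000 m = 1.073e-03 mm/s.
R = 1.073e-03 × 3600 = 3.86 mm/hr.
Over 7.8 h: total = 3.86 × 7.8 = 30.108 ≈ 30 mm.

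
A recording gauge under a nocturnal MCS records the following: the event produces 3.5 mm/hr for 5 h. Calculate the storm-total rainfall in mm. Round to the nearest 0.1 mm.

total ≈ 17.5 mm

Total = Σ Rᵢ Δtᵢ = 3.5 × 5
      = 17.5 = 17.5 mm.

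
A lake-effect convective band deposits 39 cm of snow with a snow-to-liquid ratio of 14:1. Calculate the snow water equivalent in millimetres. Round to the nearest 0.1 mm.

SWE = snow depth / ratio = 39 cm / 14 = 2.786 cm = 27.9 mm.

SWE ≈ 27.9 mm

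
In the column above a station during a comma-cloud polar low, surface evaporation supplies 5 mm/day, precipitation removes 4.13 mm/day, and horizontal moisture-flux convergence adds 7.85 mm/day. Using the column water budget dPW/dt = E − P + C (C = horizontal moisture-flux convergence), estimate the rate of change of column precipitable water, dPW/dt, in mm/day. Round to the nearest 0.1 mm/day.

dPW/dt = E − P + C = 5 − 4.13 + (7.85) = 8.7 mm/day.

dPW/dt ≈ 8.7 mm/day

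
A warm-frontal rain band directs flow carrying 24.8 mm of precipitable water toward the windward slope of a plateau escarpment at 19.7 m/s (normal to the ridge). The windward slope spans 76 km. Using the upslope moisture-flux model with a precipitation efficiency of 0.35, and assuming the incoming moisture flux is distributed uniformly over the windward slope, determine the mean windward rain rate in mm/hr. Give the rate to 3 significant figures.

R ≈ 8.10 mm/hr

Incoming column moisture flux per unit ridge length: F = V × PW = 19.7 × 24.8 = 488.56 mm·m/s.
Spread over the 76 km slope with efficiency ε = 0.35: R = ε·F/W = 0.35 × 488.56 / 76000 m = 2.250e-03 mm/s.
R = 2.250e-03 × 3600 = 8.10 mm/hr.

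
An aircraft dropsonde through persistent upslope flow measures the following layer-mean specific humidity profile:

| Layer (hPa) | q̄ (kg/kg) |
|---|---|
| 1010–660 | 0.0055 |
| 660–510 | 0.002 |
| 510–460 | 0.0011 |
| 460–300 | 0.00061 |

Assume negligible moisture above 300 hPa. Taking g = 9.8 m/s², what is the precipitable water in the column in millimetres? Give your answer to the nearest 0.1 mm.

PW ≈ 24.3 mm

Precipitable water is the column-integrated vapour mass per unit area: PW = (1/g) Σ q̄ Δp, with q in kg/kg and Δp in Pa (1 kg/m² of water = 1 mm).
Layer 1010–660 hPa: Δp = 350 hPa = 35000 Pa, q̄ = 0.0055 kg/kg → 0.0055 × 35000 / 9.8 = 19.64 mm
Layer 660–510 hPa: Δp = 150 hPa = 15000 Pa, q̄ = 0.002 kg/kg → 0.002 × 15000 / 9.8 = 3.06 mm
Layer 510–460 hPa: Δp = 50 hPa = 5000 Pa, q̄ = 0.0011 kg/kg → 0.0011 × 5000 / 9.8 = 0.56 mm
Layer 460–300 hPa: Δp = 160 hPa = 16000 Pa, q̄ = 0.00061 kg/kg → 0.00061 × 16000 / 9.8 = 1.00 mm
PW = 19.64 + 3.06 + 0.56 + 1.00 = 24.26 ≈ 24.3 mm.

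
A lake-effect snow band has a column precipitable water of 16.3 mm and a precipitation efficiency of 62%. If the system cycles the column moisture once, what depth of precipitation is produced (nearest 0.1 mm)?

Precipitation = ε × PW = 0.62 × 16.3 = 10.1 mm.

precipitation ≈ 10.1 mm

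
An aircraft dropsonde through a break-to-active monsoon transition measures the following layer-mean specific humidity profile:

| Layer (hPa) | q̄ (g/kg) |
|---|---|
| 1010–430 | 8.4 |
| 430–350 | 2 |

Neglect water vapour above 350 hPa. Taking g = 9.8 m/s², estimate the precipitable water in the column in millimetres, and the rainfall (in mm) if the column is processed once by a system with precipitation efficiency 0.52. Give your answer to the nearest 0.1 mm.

Precipitable water is the column-integrated vapour mass per unit area: PW = (1/g) Σ q̄ Δp, with q in kg/kg and Δp in Pa (1 kg/m² of water = 1 mm).
Layer 1010–430 hPa: Δp = 580 hPa = 58000 Pa, q̄ = 0.0084 kg/kg → 0.0084 × 58000 / 9.8 = 49.71 mm
Layer 430–350 hPa: Δp = 80 hPa = 8000 Pa, q̄ = 0.002 kg/kg → 0.002 × 8000 / 9.8 = 1.63 mm
PW = 49.71 + 1.63 = 51.34 ≈ 51.3 mm.
Rainfall = ε × PW = 0.52 × 51.3 = 26.7 mm.

PW ≈ 51.3 mm; rainfall ≈ 26.7 mm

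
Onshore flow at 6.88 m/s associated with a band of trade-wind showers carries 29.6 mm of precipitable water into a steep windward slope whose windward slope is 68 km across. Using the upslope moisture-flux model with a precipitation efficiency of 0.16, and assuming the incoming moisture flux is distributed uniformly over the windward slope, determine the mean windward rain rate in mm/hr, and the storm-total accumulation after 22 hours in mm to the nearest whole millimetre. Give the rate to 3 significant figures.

Incoming column moisture flux per unit ridge length: F = V × PW = 6.88 × 29.6 = 203.648 mm·m/s.
Spread over the 68 km slope with efficiency ε = 0.16: R = ε·F/W = 0.16 × 203.648 / 68000 m = 4.792e-04 mm/s.
R = 4.792e-04 × 3600 = 1.73 mm/hr.
Over 22 h: total = 1.73 × 22 = 38.06 ≈ 38 mm.

R ≈ 1.73 mm/hr; total ≈ 38 mm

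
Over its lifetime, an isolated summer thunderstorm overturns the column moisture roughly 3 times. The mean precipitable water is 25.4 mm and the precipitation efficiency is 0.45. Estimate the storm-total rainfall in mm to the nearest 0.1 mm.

rainfall ≈ 34.3 mm

Each cycle deposits ε × PW = 0.45 × 25.4 = 11.43 mm.
Over 3 cycles: 3 × 11.43 = 34.3 mm.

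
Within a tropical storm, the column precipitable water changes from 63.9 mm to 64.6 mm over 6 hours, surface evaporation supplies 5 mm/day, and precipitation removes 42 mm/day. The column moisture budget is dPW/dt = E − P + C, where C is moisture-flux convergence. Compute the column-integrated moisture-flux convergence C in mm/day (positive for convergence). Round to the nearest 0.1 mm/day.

dPW/dt = (64.6 − 63.9) mm / (6/24 day) = +2.800 mm/day.
C = dPW/dt − E + P = (+2.800) − 5 + 42 = 39.8 mm/day.

C ≈ 39.8 mm/day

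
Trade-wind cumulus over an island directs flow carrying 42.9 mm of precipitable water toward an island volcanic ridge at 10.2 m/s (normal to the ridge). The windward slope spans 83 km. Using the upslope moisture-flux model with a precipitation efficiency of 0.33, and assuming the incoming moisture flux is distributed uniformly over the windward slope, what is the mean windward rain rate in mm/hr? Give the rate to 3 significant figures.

Incoming column moisture flux per unit ridge length: F = V × PW = 10.2 × 42.9 = 437.58 mm·m/s.
Spread over the 83 km slope with efficiency ε = 0.33: R = ε·F/W = 0.33 × 437.58 / 83000 m = 1.740e-03 mm/s.
R = 1.740e-03 × 3600 = 6.26 mm/hr.

R ≈ 6.26 mm/hr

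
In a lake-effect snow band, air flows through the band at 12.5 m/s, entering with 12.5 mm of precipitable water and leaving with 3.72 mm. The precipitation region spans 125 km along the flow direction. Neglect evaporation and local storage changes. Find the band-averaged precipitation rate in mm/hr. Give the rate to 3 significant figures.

Column moisture flux per unit crosswind length is F = V × PW.
Inflow: F_in = 12.5 × 12.5 = 156.25 mm·m/s
Outflow: F_out = 12.5 × 3.72 = 46.5 mm·m/s
Steady-state rate R = (F_in − F_out)/L = (156.25 − 46.5) / 125000 m = 8.780e-04 mm/s.
R = 8.780e-04 × 3600 = 3.16 mm/hr.

R ≈ 3.16 mm/hr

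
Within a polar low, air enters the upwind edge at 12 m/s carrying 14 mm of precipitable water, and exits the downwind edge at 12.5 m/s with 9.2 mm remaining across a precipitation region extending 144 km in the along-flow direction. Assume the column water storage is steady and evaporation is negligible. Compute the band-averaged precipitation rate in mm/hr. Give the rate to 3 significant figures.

R ≈ 1.33 mm/hr

Column moisture flux per unit crosswind length is F = V × PW.
Inflow: F_in = 12 × 14 = 168 mm·m/s
Outflow: F_out = 12.5 × 9.2 = 115 mm·m/s
Steady-state rate R = (F_in − F_out)/L = (168 − 115) / 144000 m = 3.681e-04 mm/s.
R = 3.681e-04 × 3600 = 1.33 mm/hr.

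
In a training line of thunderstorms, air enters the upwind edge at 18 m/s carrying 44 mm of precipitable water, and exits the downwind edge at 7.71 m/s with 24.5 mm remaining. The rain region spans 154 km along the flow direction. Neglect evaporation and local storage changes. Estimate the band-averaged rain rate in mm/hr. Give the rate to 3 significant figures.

Column moisture flux per unit crosswind length is F = V × PW.
Inflow: F_in = 18 × 44 = 792 mm·m/s
Outflow: F_out = 7.71 × 24.5 = 188.895 mm·m/s
Steady-state rate R = (F_in − F_out)/L = (792 − 188.895) / 154000 m = 3.916e-03 mm/s.
R = 3.916e-03 × 3600 = 14.1 mm/hr.

R ≈ 14.1 mm/hr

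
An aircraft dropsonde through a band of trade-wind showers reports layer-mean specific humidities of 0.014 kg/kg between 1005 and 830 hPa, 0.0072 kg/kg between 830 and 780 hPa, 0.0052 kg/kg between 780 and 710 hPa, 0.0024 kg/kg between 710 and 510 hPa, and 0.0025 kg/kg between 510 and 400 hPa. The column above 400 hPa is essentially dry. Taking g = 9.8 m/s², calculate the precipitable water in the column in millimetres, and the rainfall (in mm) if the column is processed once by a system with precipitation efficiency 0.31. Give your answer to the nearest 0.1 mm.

Precipitable water is the column-integrated vapour mass per unit area: PW = (1/g) Σ q̄ Δp, with q in kg/kg and Δp in Pa (1 kg/m² of water = 1 mm).
Layer 1005–830 hPa: Δp = 175 hPa = 17500 Pa, q̄ = 0.014 kg/kg → 0.014 × 17500 / 9.8 = 25.00 mm
Layer 830–780 hPa: Δp = 50 hPa = 5000 Pa, q̄ = 0.0072 kg/kg → 0.0072 × 5000 / 9.8 = 3.67 mm
Layer 780–710 hPa: Δp = 70 hPa = 7000 Pa, q̄ = 0.0052 kg/kg → 0.0052 × 7000 / 9.8 = 3.71 mm
Layer 710–510 hPa: Δp = 200 hPa = 20000 Pa, q̄ = 0.0024 kg/kg → 0.0024 × 20000 / 9.8 = 4.90 mm
Layer 510–400 hPa: Δp = 110 hPa = 11000 Pa, q̄ = 0.0025 kg/kg → 0.0025 × 11000 / 9.8 = 2.81 mm
PW = 25.00 + 3.67 + 3.71 + 4.90 + 2.81 = 40.09 ≈ 40.1 mm.
Rainfall = ε × PW = 0.31 × 40.1 = 12.4 mm.

PW ≈ 40.1 mm; rainfall ≈ 12.4 mm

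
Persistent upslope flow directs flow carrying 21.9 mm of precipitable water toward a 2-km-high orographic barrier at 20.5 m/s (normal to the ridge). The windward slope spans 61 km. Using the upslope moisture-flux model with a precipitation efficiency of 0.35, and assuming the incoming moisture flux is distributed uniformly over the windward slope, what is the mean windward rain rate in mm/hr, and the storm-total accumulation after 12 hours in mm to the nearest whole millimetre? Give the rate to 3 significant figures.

Incoming column moisture flux per unit ridge length: F = V × PW = 20.5 × 21.9 = 448.95 mm·m/s.
Spread over the 61 km slope with efficiency ε = 0.35: R = ε·F/W = 0.35 × 448.95 / 61000 m = 2.576e-03 mm/s.
R = 2.576e-03 × 3600 = 9.27 mm/hr.
Over 12 h: total = 9.27 × 12 = 111.24 ≈ 111 mm.

R ≈ 9.27 mm/hr; total ≈ 111 mm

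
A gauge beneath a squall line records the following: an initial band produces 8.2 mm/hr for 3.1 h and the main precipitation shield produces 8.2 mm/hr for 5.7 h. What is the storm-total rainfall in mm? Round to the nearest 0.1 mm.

total ≈ 72.2 mm

Total = Σ Rᵢ Δtᵢ = 8.2 × 3.1 + 8.2 × 5.7
      = 25.42 + 46.74 = 72.2 mm.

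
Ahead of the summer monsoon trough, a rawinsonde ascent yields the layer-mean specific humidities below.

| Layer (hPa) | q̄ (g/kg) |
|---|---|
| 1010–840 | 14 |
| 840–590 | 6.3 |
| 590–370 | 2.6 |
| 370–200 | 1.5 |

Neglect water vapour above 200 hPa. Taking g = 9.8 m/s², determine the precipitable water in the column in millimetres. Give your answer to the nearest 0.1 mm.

Precipitable water is the column-integrated vapour mass per unit area: PW = (1/g) Σ q̄ Δp, with q in kg/kg and Δp in Pa (1 kg/m² of water = 1 mm).
Layer 1010–840 hPa: Δp = 170 hPa = 17000 Pa, q̄ = 0.014 kg/kg → 0.014 × 17000 / 9.8 = 24.29 mm
Layer 840–590 hPa: Δp = 250 hPa = 25000 Pa, q̄ = 0.0063 kg/kg → 0.0063 × 25000 / 9.8 = 16.07 mm
Layer 590–370 hPa: Δp = 220 hPa = 22000 Pa, q̄ = 0.0026 kg/kg → 0.0026 × 22000 / 9.8 = 5.84 mm
Layer 370–200 hPa: Δp = 170 hPa = 17000 Pa, q̄ = 0.0015 kg/kg → 0.0015 × 17000 / 9.8 = 2.60 mm
PW = 24.29 + 16.07 + 5.84 + 2.60 = 48.80 ≈ 48.8 mm.

PW ≈ 48.8 mm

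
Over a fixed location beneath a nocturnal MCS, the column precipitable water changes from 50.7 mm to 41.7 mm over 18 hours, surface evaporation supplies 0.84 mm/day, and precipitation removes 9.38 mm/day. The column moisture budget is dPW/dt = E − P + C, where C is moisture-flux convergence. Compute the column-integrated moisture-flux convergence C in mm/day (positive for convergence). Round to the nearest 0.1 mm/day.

dPW/dt = (41.7 − 50.7) mm / (18/24 day) = -12.000 mm/day.
C = dPW/dt − E + P = (-12.000) − 0.84 + 9.38 = -3.5 mm/day.

C ≈ -3.5 mm/day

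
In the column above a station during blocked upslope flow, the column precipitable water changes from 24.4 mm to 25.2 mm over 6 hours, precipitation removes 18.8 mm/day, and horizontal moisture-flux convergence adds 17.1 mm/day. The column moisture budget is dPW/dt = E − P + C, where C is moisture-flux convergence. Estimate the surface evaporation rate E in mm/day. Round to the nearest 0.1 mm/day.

dPW/dt = (25.2 − 24.4) mm / (6/24 day) = +3.200 mm/day.
E = dPW/dt + P − C = (+3.200) + 18.8 − (17.1) = 4.9 mm/day.

E ≈ 4.9 mm/day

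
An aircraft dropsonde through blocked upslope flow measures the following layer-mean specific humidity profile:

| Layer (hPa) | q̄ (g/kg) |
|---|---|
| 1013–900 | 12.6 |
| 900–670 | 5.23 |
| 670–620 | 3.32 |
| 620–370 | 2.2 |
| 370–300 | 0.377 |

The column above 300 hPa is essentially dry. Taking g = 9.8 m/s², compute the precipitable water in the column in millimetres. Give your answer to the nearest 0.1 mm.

Precipitable water is the column-integrated vapour mass per unit area: PW = (1/g) Σ q̄ Δp, with q in kg/kg and Δp in Pa (1 kg/m² of water = 1 mm).
Layer 1013–900 hPa: Δp = 113 hPa = 11300 Pa, q̄ = 0.0126 kg/kg → 0.0126 × 11300 / 9.8 = 14.53 mm
Layer 900–670 hPa: Δp = 230 hPa = 23000 Pa, q̄ = 0.00523 kg/kg → 0.00523 × 23000 / 9.8 = 12.27 mm
Layer 670–620 hPa: Δp = 50 hPa = 5000 Pa, q̄ = 0.00332 kg/kg → 0.00332 × 5000 / 9.8 = 1.69 mm
Layer 620–370 hPa: Δp = 250 hPa = 25000 Pa, q̄ = 0.0022 kg/kg → 0.0022 × 25000 / 9.8 = 5.61 mm
Layer 370–300 hPa: Δp = 70 hPa = 7000 Pa, q̄ = 0.000377 kg/kg → 0.000377 × 7000 / 9.8 = 0.27 mm
PW = 14.53 + 12.27 + 1.69 + 5.61 + 0.27 = 34.37 ≈ 34.4 mm.

PW ≈ 34.4 mm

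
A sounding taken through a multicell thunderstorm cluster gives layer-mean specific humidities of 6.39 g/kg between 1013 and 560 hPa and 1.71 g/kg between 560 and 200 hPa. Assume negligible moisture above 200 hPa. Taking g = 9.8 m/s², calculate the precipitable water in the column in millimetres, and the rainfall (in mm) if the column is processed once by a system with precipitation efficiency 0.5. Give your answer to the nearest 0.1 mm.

PW ≈ 35.8 mm; rainfall ≈ 17.9 mm

Precipitable water is the column-integrated vapour mass per unit area: PW = (1/g) Σ q̄ Δp, with q in kg/kg and Δp in Pa (1 kg/m² of water = 1 mm).
Layer 1013–560 hPa: Δp = 453 hPa = 45300 Pa, q̄ = 0.00639 kg/kg → 0.00639 × 45300 / 9.8 = 29.54 mm
Layer 560–200 hPa: Δp = 360 hPa = 36000 Pa, q̄ = 0.00171 kg/kg → 0.00171 × 36000 / 9.8 = 6.28 mm
PW = 29.54 + 6.28 = 35.82 ≈ 35.8 mm.
Rainfall = ε × PW = 0.5 × 35.8 = 17.9 mm.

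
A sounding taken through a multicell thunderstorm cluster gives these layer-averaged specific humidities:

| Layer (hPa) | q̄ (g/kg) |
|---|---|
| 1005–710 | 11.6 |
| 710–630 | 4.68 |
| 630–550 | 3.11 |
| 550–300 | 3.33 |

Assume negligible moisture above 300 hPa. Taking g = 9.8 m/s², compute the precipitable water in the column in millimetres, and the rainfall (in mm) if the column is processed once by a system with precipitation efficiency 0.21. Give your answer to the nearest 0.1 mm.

Precipitable water is the column-integrated vapour mass per unit area: PW = (1/g) Σ q̄ Δp, with q in kg/kg and Δp in Pa (1 kg/m² of water = 1 mm).
Layer 1005–710 hPa: Δp = 295 hPa = 29500 Pa, q̄ = 0.0116 kg/kg → 0.0116 × 29500 / 9.8 = 34.92 mm
Layer 710–630 hPa: Δp = 80 hPa = 8000 Pa, q̄ = 0.00468 kg/kg → 0.00468 × 8000 / 9.8 = 3.82 mm
Layer 630–550 hPa: Δp = 80 hPa = 8000 Pa, q̄ = 0.00311 kg/kg → 0.00311 × 8000 / 9.8 = 2.54 mm
Layer 550–300 hPa: Δp = 250 hPa = 25000 Pa, q̄ = 0.00333 kg/kg → 0.00333 × 25000 / 9.8 = 8.49 mm
PW = 34.92 + 3.82 + 2.54 + 8.49 = 49.77 ≈ 49.8 mm.
Rainfall = ε × PW = 0.21 × 49.8 = 10.5 mm.

PW ≈ 49.8 mm; rainfall ≈ 10.5 mm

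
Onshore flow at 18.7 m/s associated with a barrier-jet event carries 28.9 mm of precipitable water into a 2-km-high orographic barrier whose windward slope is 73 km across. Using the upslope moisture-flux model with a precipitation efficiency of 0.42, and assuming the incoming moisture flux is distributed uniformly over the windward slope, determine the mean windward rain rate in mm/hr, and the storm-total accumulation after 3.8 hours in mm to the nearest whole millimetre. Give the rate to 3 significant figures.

Incoming column moisture flux per unit ridge length: F = V × PW = 18.7 × 28.9 = 540.43 mm·m/s.
Spread over the 73 km slope with efficiency ε = 0.42: R = ε·F/W = 0.42 × 540.43 / 73000 m = 3.109e-03 mm/s.
R = 3.109e-03 × 3600 = 11.2 mm/hr.
Over 3.8 h: total = 11.2 × 3.8 = 42.56 ≈ 43 mm.

R ≈ 11.2 mm/hr; total ≈ 43 mm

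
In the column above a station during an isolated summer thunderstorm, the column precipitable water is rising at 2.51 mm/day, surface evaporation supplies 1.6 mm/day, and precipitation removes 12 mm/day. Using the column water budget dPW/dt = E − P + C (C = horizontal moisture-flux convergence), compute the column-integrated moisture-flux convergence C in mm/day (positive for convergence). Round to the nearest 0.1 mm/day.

C ≈ 12.9 mm/day

dPW/dt = +2.51 mm/day.
C = dPW/dt − E + P = (+2.51) − 1.6 + 12 = 12.9 mm/day.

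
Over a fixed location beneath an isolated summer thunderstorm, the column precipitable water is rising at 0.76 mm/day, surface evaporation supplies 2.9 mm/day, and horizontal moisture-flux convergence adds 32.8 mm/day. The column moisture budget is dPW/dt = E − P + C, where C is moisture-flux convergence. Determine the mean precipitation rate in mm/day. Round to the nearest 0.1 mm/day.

dPW/dt = +0.76 mm/day.
P = E + C − dPW/dt = 2.9 + (32.8) − (+0.76) = 34.9 mm/day.

P ≈ 34.9 mm/day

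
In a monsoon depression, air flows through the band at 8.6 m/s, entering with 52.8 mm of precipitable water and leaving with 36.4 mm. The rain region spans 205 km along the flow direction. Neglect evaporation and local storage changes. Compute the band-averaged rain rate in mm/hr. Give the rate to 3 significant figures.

Column moisture flux per unit crosswind length is F = V × PW.
Inflow: F_in = 8.6 × 52.8 = 454.08 mm·m/s
Outflow: F_out = 8.6 × 36.4 = 313.04 mm·m/s
Steady-state rate R = (F_in − F_out)/L = (454.08 − 313.04) / 205000 m = 6.880e-04 mm/s.
R = 6.880e-04 × 3600 = 2.48 mm/hr.

R ≈ 2.48 mm/hr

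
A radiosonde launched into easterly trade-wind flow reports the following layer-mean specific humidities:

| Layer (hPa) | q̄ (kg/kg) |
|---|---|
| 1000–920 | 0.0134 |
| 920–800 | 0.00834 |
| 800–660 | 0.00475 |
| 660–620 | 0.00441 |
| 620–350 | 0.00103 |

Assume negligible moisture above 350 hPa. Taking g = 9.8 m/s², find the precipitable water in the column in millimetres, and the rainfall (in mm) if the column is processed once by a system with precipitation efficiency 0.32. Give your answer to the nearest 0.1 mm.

Precipitable water is the column-integrated vapour mass per unit area: PW = (1/g) Σ q̄ Δp, with q in kg/kg and Δp in Pa (1 kg/m² of water = 1 mm).
Layer 1000–920 hPa: Δp = 80 hPa = 8000 Pa, q̄ = 0.0134 kg/kg → 0.0134 × 8000 / 9.8 = 10.94 mm
Layer 920–800 hPa: Δp = 120 hPa = 12000 Pa, q̄ = 0.00834 kg/kg → 0.00834 × 12000 / 9.8 = 10.21 mm
Layer 800–660 hPa: Δp = 140 hPa = 14000 Pa, q̄ = 0.00475 kg/kg → 0.00475 × 14000 / 9.8 = 6.79 mm
Layer 660–620 hPa: Δp = 40 hPa = 4000 Pa, q̄ = 0.00441 kg/kg → 0.00441 × 4000 / 9.8 = 1.80 mm
Layer 620–350 hPa: Δp = 270 hPa = 27000 Pa, q̄ = 0.00103 kg/kg → 0.00103 × 27000 / 9.8 = 2.84 mm
PW = 10.94 + 10.21 + 6.79 + 1.80 + 2.84 = 32.58 ≈ 32.6 mm.
Rainfall = ε × PW = 0.32 × 32.6 = 10.4 mm.

PW ≈ 32.6 mm; rainfall ≈ 10.4 mm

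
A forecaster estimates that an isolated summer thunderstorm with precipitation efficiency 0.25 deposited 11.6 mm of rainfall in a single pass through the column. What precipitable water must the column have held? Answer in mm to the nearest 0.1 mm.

PW ≈ 46.4 mm

PW = rainfall / ε = 11.6 / 0.25 = 46.4 mm.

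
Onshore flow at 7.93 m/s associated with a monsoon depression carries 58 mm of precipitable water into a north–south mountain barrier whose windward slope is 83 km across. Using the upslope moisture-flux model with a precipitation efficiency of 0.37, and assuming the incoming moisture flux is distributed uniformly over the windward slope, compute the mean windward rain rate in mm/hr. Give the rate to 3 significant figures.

Incoming column moisture flux per unit ridge length: F = V × PW = 7.93 × 58 = 459.94 mm·m/s.
Spread over the 83 km slope with efficiency ε = 0.37: R = ε·F/W = 0.37 × 459.94 / 83000 m = 2.050e-03 mm/s.
R = 2.050e-03 × 3600 = 7.38 mm/hr.

R ≈ 7.38 mm/hr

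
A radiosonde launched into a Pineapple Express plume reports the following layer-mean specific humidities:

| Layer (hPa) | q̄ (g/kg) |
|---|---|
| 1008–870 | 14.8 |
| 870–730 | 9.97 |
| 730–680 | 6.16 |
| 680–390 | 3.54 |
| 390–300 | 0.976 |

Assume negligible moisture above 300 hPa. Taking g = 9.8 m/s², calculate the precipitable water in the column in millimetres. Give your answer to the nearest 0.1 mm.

PW ≈ 49.6 mm

Precipitable water is the column-integrated vapour mass per unit area: PW = (1/g) Σ q̄ Δp, with q in kg/kg and Δp in Pa (1 kg/m² of water = 1 mm).
Layer 1008–870 hPa: Δp = 138 hPa = 13800 Pa, q̄ = 0.0148 kg/kg → 0.0148 × 13800 / 9.8 = 20.84 mm
Layer 870–730 hPa: Δp = 140 hPa = 14000 Pa, q̄ = 0.00997 kg/kg → 0.00997 × 14000 / 9.8 = 14.24 mm
Layer 730–680 hPa: Δp = 50 hPa = 5000 Pa, q̄ = 0.00616 kg/kg → 0.00616 × 5000 / 9.8 = 3.14 mm
Layer 680–390 hPa: Δp = 290 hPa = 29000 Pa, q̄ = 0.00354 kg/kg → 0.00354 × 29000 / 9.8 = 10.48 mm
Layer 390–300 hPa: Δp = 90 hPa = 9000 Pa, q̄ = 0.000976 kg/kg → 0.000976 × 9000 / 9.8 = 0.90 mm
PW = 20.84 + 14.24 + 3.14 + 10.48 + 0.90 = 49.60 ≈ 49.6 mm.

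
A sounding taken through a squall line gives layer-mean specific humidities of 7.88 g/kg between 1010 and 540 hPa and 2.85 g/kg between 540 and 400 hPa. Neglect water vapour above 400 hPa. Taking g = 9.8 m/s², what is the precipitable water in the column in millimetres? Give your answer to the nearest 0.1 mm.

Precipitable water is the column-integrated vapour mass per unit area: PW = (1/g) Σ q̄ Δp, with q in kg/kg and Δp in Pa (1 kg/m² of water = 1 mm).
Layer 1010–540 hPa: Δp = 470 hPa = 47000 Pa, q̄ = 0.00788 kg/kg → 0.00788 × 47000 / 9.8 = 37.79 mm
Layer 540–400 hPa: Δp = 140 hPa = 14000 Pa, q̄ = 0.00285 kg/kg → 0.00285 × 14000 / 9.8 = 4.07 mm
PW = 37.79 + 4.07 = 41.86 ≈ 41.9 mm.

PW ≈ 41.9 mm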